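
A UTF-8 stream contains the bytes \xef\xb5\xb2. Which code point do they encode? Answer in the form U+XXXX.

Leading byte 0xEF = 11101111 matches 1110xxxx → 3-byte sequence.
Byte 1: 0xEF = 11101111, payload 1111 (4 bits).
Byte 2: 0xB5 = 10110101 (10xxxxxx ✓), payload 110101.
Byte 3: 0xB2 = 10110010 (10xxxxxx ✓), payload 110010.
Concatenate: 1111110101110010 = 0xFD72 (16 bits → U+FD72).

U+FD72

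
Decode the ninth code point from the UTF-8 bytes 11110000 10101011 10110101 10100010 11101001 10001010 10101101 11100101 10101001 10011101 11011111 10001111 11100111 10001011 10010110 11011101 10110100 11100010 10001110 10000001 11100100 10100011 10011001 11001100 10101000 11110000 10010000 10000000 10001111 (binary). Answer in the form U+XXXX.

U+0328

Offset 0: leading byte 0xF0 = 11110000 → 4-byte char #1 = F0 AB B5 A2.
Offset 4: leading byte 0xE9 = 11101001 → 3-byte char #2 = E9 8A AD.
Offset 7: leading byte 0xE5 = 11100101 → 3-byte char #3 = E5 A9 9D.
Offset 10: leading byte 0xDF = 11011111 → 2-byte char #4 = DF 8F.
Offset 12: leading byte 0xE7 = 11100111 → 3-byte char #5 = E7 8B 96.
Offset 15: leading byte 0xDD = 11011101 → 2-byte char #6 = DD B4.
Offset 17: leading byte 0xE2 = 11100010 → 3-byte char #7 = E2 8E 81.
Offset 20: leading byte 0xE4 = 11100100 → 3-byte char #8 = E4 A3 99.
Offset 23: leading byte 0xCC = 11001100 → 2-byte char #9 = CC A8.
Leading byte 0xCC = 11001100 matches 110xxxxx → 2-byte sequence.
Byte 1: 0xCC = 11001100, payload 01100 (5 bits).
Byte 2: 0xA8 = 10101000 (10xxxxxx ✓), payload 101000.
Concatenate: 01100101000 = 0x328 (11 bits → U+0328).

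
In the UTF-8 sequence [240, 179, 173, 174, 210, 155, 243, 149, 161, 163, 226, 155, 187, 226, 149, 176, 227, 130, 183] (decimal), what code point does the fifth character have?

Offset 0: leading byte 0xF0 = 11110000 → 4-byte char #1 = F0 B3 AD AE.
Offset 4: leading byte 0xD2 = 11010010 → 2-byte char #2 = D2 9B.
Offset 6: leading byte 0xF3 = 11110011 → 4-byte char #3 = F3 95 A1 A3.
Offset 10: leading byte 0xE2 = 11100010 → 3-byte char #4 = E2 9B BB.
Offset 13: leading byte 0xE2 = 11100010 → 3-byte char #5 = E2 95 B0.
Leading byte 0xE2 = 11100010 matches 1110xxxx → 3-byte sequence.
Byte 1: 0xE2 = 11100010, payload 0010 (4 bits).
Byte 2: 0x95 = 10010101 (10xxxxxx ✓), payload 010101.
Byte 3: 0xB0 = 10110000 (10xxxxxx ✓), payload 110000.
Concatenate: 0010010101110000 = 0x2570 (16 bits → U+2570).

U+2570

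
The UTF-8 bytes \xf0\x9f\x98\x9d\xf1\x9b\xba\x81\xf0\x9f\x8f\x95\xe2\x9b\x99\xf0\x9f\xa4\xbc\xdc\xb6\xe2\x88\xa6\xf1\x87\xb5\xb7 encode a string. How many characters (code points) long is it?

8

Byte at offset 0: 0xF0 = 11110000 → 4-byte char (#1). Advance 4.
Byte at offset 4: 0xF1 = 11110001 → 4-byte char (#2). Advance 4.
Byte at offset 8: 0xF0 = 11110000 → 4-byte char (#3). Advance 4.
Byte at offset 12: 0xE2 = 11100010 → 3-byte char (#4). Advance 3.
Byte at offset 15: 0xF0 = 11110000 → 4-byte char (#5). Advance 4.
Byte at offset 19: 0xDC = 11011100 → 2-byte char (#6). Advance 2.
Byte at offset 21: 0xE2 = 11100010 → 3-byte char (#7). Advance 3.
Byte at offset 24: 0xF1 = 11110001 → 4-byte char (#8). Advance 4.
Reached end at offset 28 after 8 code points.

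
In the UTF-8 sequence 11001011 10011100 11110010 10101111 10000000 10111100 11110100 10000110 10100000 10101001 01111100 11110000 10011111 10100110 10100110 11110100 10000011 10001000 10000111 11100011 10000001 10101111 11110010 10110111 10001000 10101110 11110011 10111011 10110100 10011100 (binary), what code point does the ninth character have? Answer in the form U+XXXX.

Offset 0: leading byte 0xCB = 11001011 → 2-byte char #1 = CB 9C.
Offset 2: leading byte 0xF2 = 11110010 → 4-byte char #2 = F2 AF 80 BC.
Offset 6: leading byte 0xF4 = 11110100 → 4-byte char #3 = F4 86 A0 A9.
Offset 10: leading byte 0x7C = 01111100 → 1-byte char #4 = 7C.
Offset 11: leading byte 0xF0 = 11110000 → 4-byte char #5 = F0 9F A6 A6.
Offset 15: leading byte 0xF4 = 11110100 → 4-byte char #6 = F4 83 88 87.
Offset 19: leading byte 0xE3 = 11100011 → 3-byte char #7 = E3 81 AF.
Offset 22: leading byte 0xF2 = 11110010 → 4-byte char #8 = F2 B7 88 AE.
Offset 26: leading byte 0xF3 = 11110011 → 4-byte char #9 = F3 BB B4 9C.
Leading byte 0xF3 = 11110011 matches 11110xxx → 4-byte sequence.
Byte 1: 0xF3 = 11110011, payload 011 (3 bits).
Byte 2: 0xBB = 10111011 (10xxxxxx ✓), payload 111011.
Byte 3: 0xB4 = 10110100 (10xxxxxx ✓), payload 110100.
Byte 4: 0x9C = 10011100 (10xxxxxx ✓), payload 011100.
Concatenate: 011111011110100011100 = 0xFBD1C (21 bits → U+FBD1C).

U+FBD1C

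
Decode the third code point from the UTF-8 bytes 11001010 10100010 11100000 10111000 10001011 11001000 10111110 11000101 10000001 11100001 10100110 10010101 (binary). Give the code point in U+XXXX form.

Offset 0: leading byte 0xCA = 11001010 → 2-byte char #1 = CA A2.
Offset 2: leading byte 0xE0 = 11100000 → 3-byte char #2 = E0 B8 8B.
Offset 5: leading byte 0xC8 = 11001000 → 2-byte char #3 = C8 BE.
Leading byte 0xC8 = 11001000 matches 110xxxxx → 2-byte sequence.
Byte 1: 0xC8 = 11001000, payload 01000 (5 bits).
Byte 2: 0xBE = 10111110 (10xxxxxx ✓), payload 111110.
Concatenate: 01000111110 = 0x23E (11 bits → U+023E).

U+023E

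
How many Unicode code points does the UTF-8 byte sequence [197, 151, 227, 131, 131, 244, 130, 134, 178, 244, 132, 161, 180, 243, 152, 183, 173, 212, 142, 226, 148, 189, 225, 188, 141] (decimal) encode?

8

Byte at offset 0: 0xC5 = 11000101 → 2-byte char (#1). Advance 2.
Byte at offset 2: 0xE3 = 11100011 → 3-byte char (#2). Advance 3.
Byte at offset 5: 0xF4 = 11110100 → 4-byte char (#3). Advance 4.
Byte at offset 9: 0xF4 = 11110100 → 4-byte char (#4). Advance 4.
Byte at offset 13: 0xF3 = 11110011 → 4-byte char (#5). Advance 4.
Byte at offset 17: 0xD4 = 11010100 → 2-byte char (#6). Advance 2.
Byte at offset 19: 0xE2 = 11100010 → 3-byte char (#7). Advance 3.
Byte at offset 22: 0xE1 = 11100001 → 3-byte char (#8). Advance 3.
Reached end at offset 25 after 8 code points.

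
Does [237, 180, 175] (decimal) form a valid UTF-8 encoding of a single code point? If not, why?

invalid (encodes a surrogate (U+D800–U+DFFF))

Structurally a 3-byte sequence; payload = 0xDD2F.
But 0xDD2F is in U+D800–U+DFFF, the surrogate range. Surrogates are not Unicode scalar values and are forbidden in UTF-8.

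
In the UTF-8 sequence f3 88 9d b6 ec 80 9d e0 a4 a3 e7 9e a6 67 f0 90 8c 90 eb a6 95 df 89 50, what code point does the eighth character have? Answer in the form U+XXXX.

U+07C9

Offset 0: leading byte 0xF3 = 11110011 → 4-byte char #1 = F3 88 9D B6.
Offset 4: leading byte 0xEC = 11101100 → 3-byte char #2 = EC 80 9D.
Offset 7: leading byte 0xE0 = 11100000 → 3-byte char #3 = E0 A4 A3.
Offset 10: leading byte 0xE7 = 11100111 → 3-byte char #4 = E7 9E A6.
Offset 13: leading byte 0x67 = 01100111 → 1-byte char #5 = 67.
Offset 14: leading byte 0xF0 = 11110000 → 4-byte char #6 = F0 90 8C 90.
Offset 18: leading byte 0xEB = 11101011 → 3-byte char #7 = EB A6 95.
Offset 21: leading byte 0xDF = 11011111 → 2-byte char #8 = DF 89.
Leading byte 0xDF = 11011111 matches 110xxxxx → 2-byte sequence.
Byte 1: 0xDF = 11011111, payload 11111 (5 bits).
Byte 2: 0x89 = 10001001 (10xxxxxx ✓), payload 001001.
Concatenate: 11111001001 = 0x7C9 (11 bits → U+07C9).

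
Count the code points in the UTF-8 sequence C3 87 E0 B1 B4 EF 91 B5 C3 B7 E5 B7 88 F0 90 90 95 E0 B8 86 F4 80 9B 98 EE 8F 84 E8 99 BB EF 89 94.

Byte at offset 0: 0xC3 = 11000011 → 2-byte char (#1). Advance 2.
Byte at offset 2: 0xE0 = 11100000 → 3-byte char (#2). Advance 3.
Byte at offset 5: 0xEF = 11101111 → 3-byte char (#3). Advance 3.
Byte at offset 8: 0xC3 = 11000011 → 2-byte char (#4). Advance 2.
Byte at offset 10: 0xE5 = 11100101 → 3-byte char (#5). Advance 3.
Byte at offset 13: 0xF0 = 11110000 → 4-byte char (#6). Advance 4.
Byte at offset 17: 0xE0 = 11100000 → 3-byte char (#7). Advance 3.
Byte at offset 20: 0xF4 = 11110100 → 4-byte char (#8). Advance 4.
Byte at offset 24: 0xEE = 11101110 → 3-byte char (#9). Advance 3.
Byte at offset 27: 0xE8 = 11101000 → 3-byte char (#10). Advance 3.
Byte at offset 30: 0xEF = 11101111 → 3-byte char (#11). Advance 3.
Reached end at offset 33 after 11 code points.

11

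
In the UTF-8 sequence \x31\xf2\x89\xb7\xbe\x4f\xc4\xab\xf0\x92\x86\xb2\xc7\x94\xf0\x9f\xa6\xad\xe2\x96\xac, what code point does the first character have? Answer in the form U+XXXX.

U+0031

Offset 0: leading byte 0x31 = 00110001 → 1-byte char #1 = 31.
Leading byte 0x31 = 00110001 matches 0xxxxxxx → 1-byte sequence.
Byte 1: 0x31 = 00110001, payload 0110001 (7 bits).
Concatenate: 0110001 = 0x31 (7 bits → U+0031).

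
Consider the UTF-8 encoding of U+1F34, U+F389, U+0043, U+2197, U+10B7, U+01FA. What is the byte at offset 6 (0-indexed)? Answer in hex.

U+1F34 → 3-byte form E1 BC B4 at offsets 0–2.
U+F389 → 3-byte form EF 8E 89 at offsets 3–5.
U+0043 → 1-byte form 43 at offsets 6–6.
Offset 6 falls in char 3's range; it's byte 1 of 43 = 0x43.

0x43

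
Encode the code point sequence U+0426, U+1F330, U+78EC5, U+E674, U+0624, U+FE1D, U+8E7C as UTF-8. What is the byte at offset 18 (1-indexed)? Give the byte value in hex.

0x9D

1-indexed offset 18 is 0-indexed offset 17.
U+0426 → 2-byte form D0 A6 at offsets 0–1.
U+1F330 → 4-byte form F0 9F 8C B0 at offsets 2–5.
U+78EC5 → 4-byte form F1 B8 BB 85 at offsets 6–9.
U+E674 → 3-byte form EE 99 B4 at offsets 10–12.
U+0624 → 2-byte form D8 A4 at offsets 13–14.
U+FE1D → 3-byte form EF B8 9D at offsets 15–17.
Offset 17 falls in char 6's range; it's byte 3 of EF B8 9D = 0x9D.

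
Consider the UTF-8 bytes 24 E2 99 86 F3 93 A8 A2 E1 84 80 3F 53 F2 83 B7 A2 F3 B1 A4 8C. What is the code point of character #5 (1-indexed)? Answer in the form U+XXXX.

Offset 0: leading byte 0x24 = 00100100 → 1-byte char #1 = 24.
Offset 1: leading byte 0xE2 = 11100010 → 3-byte char #2 = E2 99 86.
Offset 4: leading byte 0xF3 = 11110011 → 4-byte char #3 = F3 93 A8 A2.
Offset 8: leading byte 0xE1 = 11100001 → 3-byte char #4 = E1 84 80.
Offset 11: leading byte 0x3F = 00111111 → 1-byte char #5 = 3F.
Leading byte 0x3F = 00111111 matches 0xxxxxxx → 1-byte sequence.
Byte 1: 0x3F = 00111111, payload 0111111 (7 bits).
Concatenate: 0111111 = 0x3F (7 bits → U+003F).

U+003F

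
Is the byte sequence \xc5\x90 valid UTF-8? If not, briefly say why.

Leading byte 0xC5 = 11000101 → 2-byte form.
Continuation bytes 0x90=10010000 all match 10xxxxxx.
Decoded value 0x150 is ≥ 0x80 (shortest form) and not a surrogate.

valid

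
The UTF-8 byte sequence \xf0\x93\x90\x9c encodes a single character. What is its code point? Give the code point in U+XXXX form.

Leading byte 0xF0 = 11110000 matches 11110xxx → 4-byte sequence.
Byte 1: 0xF0 = 11110000, payload 000 (3 bits).
Byte 2: 0x93 = 10010011 (10xxxxxx ✓), payload 010011.
Byte 3: 0x90 = 10010000 (10xxxxxx ✓), payload 010000.
Byte 4: 0x9C = 10011100 (10xxxxxx ✓), payload 011100.
Concatenate: 000010011010000011100 = 0x1341C (21 bits → U+1341C).

U+1341C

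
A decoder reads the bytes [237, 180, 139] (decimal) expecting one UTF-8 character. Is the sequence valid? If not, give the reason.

Structurally a 3-byte sequence; payload = 0xDD0B.
But 0xDD0B is in U+D800–U+DFFF, the surrogate range. Surrogates are not Unicode scalar values and are forbidden in UTF-8.

invalid (encodes a surrogate (U+D800–U+DFFF))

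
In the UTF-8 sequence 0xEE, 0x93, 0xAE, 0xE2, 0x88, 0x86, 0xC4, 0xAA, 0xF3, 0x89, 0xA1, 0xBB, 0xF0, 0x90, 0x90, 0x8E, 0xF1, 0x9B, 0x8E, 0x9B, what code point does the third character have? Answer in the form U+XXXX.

U+012A

Offset 0: leading byte 0xEE = 11101110 → 3-byte char #1 = EE 93 AE.
Offset 3: leading byte 0xE2 = 11100010 → 3-byte char #2 = E2 88 86.
Offset 6: leading byte 0xC4 = 11000100 → 2-byte char #3 = C4 AA.
Leading byte 0xC4 = 11000100 matches 110xxxxx → 2-byte sequence.
Byte 1: 0xC4 = 11000100, payload 00100 (5 bits).
Byte 2: 0xAA = 10101010 (10xxxxxx ✓), payload 101010.
Concatenate: 00100101010 = 0x12A (11 bits → U+012A).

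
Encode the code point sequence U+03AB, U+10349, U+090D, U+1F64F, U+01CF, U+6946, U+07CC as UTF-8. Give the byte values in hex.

CE AB F0 90 8D 89 E0 A4 8D F0 9F 99 8F C7 8F E6 A5 86 DF 8C

U+03AB: 2-byte form → CE AB.
U+10349: 4-byte form → F0 90 8D 89.
U+090D: 3-byte form → E0 A4 8D.
U+1F64F: 4-byte form → F0 9F 99 8F.
U+01CF: 2-byte form → C7 8F.
U+6946: 3-byte form → E6 A5 86.
U+07CC: 2-byte form → DF 8C.
Concatenated (20 bytes): CE AB F0 90 8D 89 E0 A4 8D F0 9F 99 8F C7 8F E6 A5 86 DF 8C.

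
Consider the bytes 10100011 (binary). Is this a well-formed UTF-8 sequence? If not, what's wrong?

Byte 0xA3 = 10100011 has the form 10xxxxxx — a continuation byte — but there is no preceding leading byte.

invalid (continuation byte with no leading byte)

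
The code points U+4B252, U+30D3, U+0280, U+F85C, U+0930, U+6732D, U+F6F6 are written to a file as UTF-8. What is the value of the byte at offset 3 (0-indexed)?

0x92

U+4B252 → 4-byte form F1 8B 89 92 at offsets 0–3.
Offset 3 falls in char 1's range; it's byte 4 of F1 8B 89 92 = 0x92.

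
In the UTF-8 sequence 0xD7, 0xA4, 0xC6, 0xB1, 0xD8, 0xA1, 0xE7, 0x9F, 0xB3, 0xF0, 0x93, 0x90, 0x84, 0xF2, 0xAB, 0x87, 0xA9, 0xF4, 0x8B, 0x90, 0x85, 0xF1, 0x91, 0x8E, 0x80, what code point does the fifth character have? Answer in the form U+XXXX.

U+13404

Offset 0: leading byte 0xD7 = 11010111 → 2-byte char #1 = D7 A4.
Offset 2: leading byte 0xC6 = 11000110 → 2-byte char #2 = C6 B1.
Offset 4: leading byte 0xD8 = 11011000 → 2-byte char #3 = D8 A1.
Offset 6: leading byte 0xE7 = 11100111 → 3-byte char #4 = E7 9F B3.
Offset 9: leading byte 0xF0 = 11110000 → 4-byte char #5 = F0 93 90 84.
Leading byte 0xF0 = 11110000 matches 11110xxx → 4-byte sequence.
Byte 1: 0xF0 = 11110000, payload 000 (3 bits).
Byte 2: 0x93 = 10010011 (10xxxxxx ✓), payload 010011.
Byte 3: 0x90 = 10010000 (10xxxxxx ✓), payload 010000.
Byte 4: 0x84 = 10000100 (10xxxxxx ✓), payload 000100.
Concatenate: 000010011010000000100 = 0x13404 (21 bits → U+13404).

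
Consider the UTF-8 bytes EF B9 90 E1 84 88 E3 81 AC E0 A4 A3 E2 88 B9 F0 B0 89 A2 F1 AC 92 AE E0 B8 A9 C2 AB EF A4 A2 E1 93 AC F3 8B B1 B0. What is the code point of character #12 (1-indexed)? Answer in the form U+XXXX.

U+CBC70

Offset 0: leading byte 0xEF = 11101111 → 3-byte char #1 = EF B9 90.
Offset 3: leading byte 0xE1 = 11100001 → 3-byte char #2 = E1 84 88.
Offset 6: leading byte 0xE3 = 11100011 → 3-byte char #3 = E3 81 AC.
Offset 9: leading byte 0xE0 = 11100000 → 3-byte char #4 = E0 A4 A3.
Offset 12: leading byte 0xE2 = 11100010 → 3-byte char #5 = E2 88 B9.
Offset 15: leading byte 0xF0 = 11110000 → 4-byte char #6 = F0 B0 89 A2.
Offset 19: leading byte 0xF1 = 11110001 → 4-byte char #7 = F1 AC 92 AE.
Offset 23: leading byte 0xE0 = 11100000 → 3-byte char #8 = E0 B8 A9.
Offset 26: leading byte 0xC2 = 11000010 → 2-byte char #9 = C2 AB.
Offset 28: leading byte 0xEF = 11101111 → 3-byte char #10 = EF A4 A2.
Offset 31: leading byte 0xE1 = 11100001 → 3-byte char #11 = E1 93 AC.
Offset 34: leading byte 0xF3 = 11110011 → 4-byte char #12 = F3 8B B1 B0.
Leading byte 0xF3 = 11110011 matches 11110xxx → 4-byte sequence.
Byte 1: 0xF3 = 11110011, payload 011 (3 bits).
Byte 2: 0x8B = 10001011 (10xxxxxx ✓), payload 001011.
Byte 3: 0xB1 = 10110001 (10xxxxxx ✓), payload 110001.
Byte 4: 0xB0 = 10110000 (10xxxxxx ✓), payload 110000.
Concatenate: 011001011110001110000 = 0xCBC70 (21 bits → U+CBC70).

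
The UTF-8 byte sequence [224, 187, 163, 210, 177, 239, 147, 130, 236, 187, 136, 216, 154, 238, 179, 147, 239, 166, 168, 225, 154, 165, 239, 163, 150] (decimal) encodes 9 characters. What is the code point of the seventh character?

Offset 0: leading byte 0xE0 = 11100000 → 3-byte char #1 = E0 BB A3.
Offset 3: leading byte 0xD2 = 11010010 → 2-byte char #2 = D2 B1.
Offset 5: leading byte 0xEF = 11101111 → 3-byte char #3 = EF 93 82.
Offset 8: leading byte 0xEC = 11101100 → 3-byte char #4 = EC BB 88.
Offset 11: leading byte 0xD8 = 11011000 → 2-byte char #5 = D8 9A.
Offset 13: leading byte 0xEE = 11101110 → 3-byte char #6 = EE B3 93.
Offset 16: leading byte 0xEF = 11101111 → 3-byte char #7 = EF A6 A8.
Leading byte 0xEF = 11101111 matches 1110xxxx → 3-byte sequence.
Byte 1: 0xEF = 11101111, payload 1111 (4 bits).
Byte 2: 0xA6 = 10100110 (10xxxxxx ✓), payload 100110.
Byte 3: 0xA8 = 10101000 (10xxxxxx ✓), payload 101000.
Concatenate: 1111100110101000 = 0xF9A8 (16 bits → U+F9A8).

U+F9A8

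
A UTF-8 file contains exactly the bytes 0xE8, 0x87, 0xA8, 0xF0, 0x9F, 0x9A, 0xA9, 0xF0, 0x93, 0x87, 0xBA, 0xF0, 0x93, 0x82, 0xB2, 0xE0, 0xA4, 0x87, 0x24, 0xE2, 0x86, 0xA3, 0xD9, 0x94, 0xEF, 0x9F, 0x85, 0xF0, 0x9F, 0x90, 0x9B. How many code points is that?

Byte at offset 0: 0xE8 = 11101000 → 3-byte char (#1). Advance 3.
Byte at offset 3: 0xF0 = 11110000 → 4-byte char (#2). Advance 4.
Byte at offset 7: 0xF0 = 11110000 → 4-byte char (#3). Advance 4.
Byte at offset 11: 0xF0 = 11110000 → 4-byte char (#4). Advance 4.
Byte at offset 15: 0xE0 = 11100000 → 3-byte char (#5). Advance 3.
Byte at offset 18: 0x24 = 00100100 → 1-byte char (#6). Advance 1.
Byte at offset 19: 0xE2 = 11100010 → 3-byte char (#7). Advance 3.
Byte at offset 22: 0xD9 = 11011001 → 2-byte char (#8). Advance 2.
Byte at offset 24: 0xEF = 11101111 → 3-byte char (#9). Advance 3.
Byte at offset 27: 0xF0 = 11110000 → 4-byte char (#10). Advance 4.
Reached end at offset 31 after 10 code points.

10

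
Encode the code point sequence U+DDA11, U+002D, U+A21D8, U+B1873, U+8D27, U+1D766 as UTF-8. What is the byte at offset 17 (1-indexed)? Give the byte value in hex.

1-indexed offset 17 is 0-indexed offset 16.
U+DDA11 → 4-byte form F3 9D A8 91 at offsets 0–3.
U+002D → 1-byte form 2D at offsets 4–4.
U+A21D8 → 4-byte form F2 A2 87 98 at offsets 5–8.
U+B1873 → 4-byte form F2 B1 A1 B3 at offsets 9–12.
U+8D27 → 3-byte form E8 B4 A7 at offsets 13–15.
U+1D766 → 4-byte form F0 9D 9D A6 at offsets 16–19.
Offset 16 falls in char 6's range; it's byte 1 of F0 9D 9D A6 = 0xF0.

0xF0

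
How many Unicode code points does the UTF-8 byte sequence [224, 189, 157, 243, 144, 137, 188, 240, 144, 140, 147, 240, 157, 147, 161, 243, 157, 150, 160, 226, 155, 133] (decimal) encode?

Byte at offset 0: 0xE0 = 11100000 → 3-byte char (#1). Advance 3.
Byte at offset 3: 0xF3 = 11110011 → 4-byte char (#2). Advance 4.
Byte at offset 7: 0xF0 = 11110000 → 4-byte char (#3). Advance 4.
Byte at offset 11: 0xF0 = 11110000 → 4-byte char (#4). Advance 4.
Byte at offset 15: 0xF3 = 11110011 → 4-byte char (#5). Advance 4.
Byte at offset 19: 0xE2 = 11100010 → 3-byte char (#6). Advance 3.
Reached end at offset 22 after 6 code points.

6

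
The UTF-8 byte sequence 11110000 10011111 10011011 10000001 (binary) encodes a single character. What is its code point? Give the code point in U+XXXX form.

Leading byte 0xF0 = 11110000 matches 11110xxx → 4-byte sequence.
Byte 1: 0xF0 = 11110000, payload 000 (3 bits).
Byte 2: 0x9F = 10011111 (10xxxxxx ✓), payload 011111.
Byte 3: 0x9B = 10011011 (10xxxxxx ✓), payload 011011.
Byte 4: 0x81 = 10000001 (10xxxxxx ✓), payload 000001.
Concatenate: 000011111011011000001 = 0x1F6C1 (21 bits → U+1F6C1).

U+1F6C1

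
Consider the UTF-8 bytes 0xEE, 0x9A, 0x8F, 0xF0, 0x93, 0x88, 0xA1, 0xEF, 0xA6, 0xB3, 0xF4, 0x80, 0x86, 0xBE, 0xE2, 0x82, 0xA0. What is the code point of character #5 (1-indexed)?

Offset 0: leading byte 0xEE = 11101110 → 3-byte char #1 = EE 9A 8F.
Offset 3: leading byte 0xF0 = 11110000 → 4-byte char #2 = F0 93 88 A1.
Offset 7: leading byte 0xEF = 11101111 → 3-byte char #3 = EF A6 B3.
Offset 10: leading byte 0xF4 = 11110100 → 4-byte char #4 = F4 80 86 BE.
Offset 14: leading byte 0xE2 = 11100010 → 3-byte char #5 = E2 82 A0.
Leading byte 0xE2 = 11100010 matches 1110xxxx → 3-byte sequence.
Byte 1: 0xE2 = 11100010, payload 0010 (4 bits).
Byte 2: 0x82 = 10000010 (10xxxxxx ✓), payload 000010.
Byte 3: 0xA0 = 10100000 (10xxxxxx ✓), payload 100000.
Concatenate: 0010000010100000 = 0x20A0 (16 bits → U+20A0).

U+20A0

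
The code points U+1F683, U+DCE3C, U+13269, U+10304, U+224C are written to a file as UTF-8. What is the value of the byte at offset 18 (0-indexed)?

U+1F683 → 4-byte form F0 9F 9A 83 at offsets 0–3.
U+DCE3C → 4-byte form F3 9C B8 BC at offsets 4–7.
U+13269 → 4-byte form F0 93 89 A9 at offsets 8–11.
U+10304 → 4-byte form F0 90 8C 84 at offsets 12–15.
U+224C → 3-byte form E2 89 8C at offsets 16–18.
Offset 18 falls in char 5's range; it's byte 3 of E2 89 8C = 0x8C.

0x8C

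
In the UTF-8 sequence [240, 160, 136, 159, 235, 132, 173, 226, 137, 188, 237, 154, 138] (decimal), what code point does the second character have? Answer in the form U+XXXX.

U+B12D

Offset 0: leading byte 0xF0 = 11110000 → 4-byte char #1 = F0 A0 88 9F.
Offset 4: leading byte 0xEB = 11101011 → 3-byte char #2 = EB 84 AD.
Leading byte 0xEB = 11101011 matches 1110xxxx → 3-byte sequence.
Byte 1: 0xEB = 11101011, payload 1011 (4 bits).
Byte 2: 0x84 = 10000100 (10xxxxxx ✓), payload 000100.
Byte 3: 0xAD = 10101101 (10xxxxxx ✓), payload 101101.
Concatenate: 1011000100101101 = 0xB12D (16 bits → U+B12D).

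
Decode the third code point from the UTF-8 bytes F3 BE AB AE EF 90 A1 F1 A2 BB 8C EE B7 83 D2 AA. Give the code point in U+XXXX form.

Offset 0: leading byte 0xF3 = 11110011 → 4-byte char #1 = F3 BE AB AE.
Offset 4: leading byte 0xEF = 11101111 → 3-byte char #2 = EF 90 A1.
Offset 7: leading byte 0xF1 = 11110001 → 4-byte char #3 = F1 A2 BB 8C.
Leading byte 0xF1 = 11110001 matches 11110xxx → 4-byte sequence.
Byte 1: 0xF1 = 11110001, payload 001 (3 bits).
Byte 2: 0xA2 = 10100010 (10xxxxxx ✓), payload 100010.
Byte 3: 0xBB = 10111011 (10xxxxxx ✓), payload 111011.
Byte 4: 0x8C = 10001100 (10xxxxxx ✓), payload 001100.
Concatenate: 001100010111011001100 = 0x62ECC (21 bits → U+62ECC).

U+62ECC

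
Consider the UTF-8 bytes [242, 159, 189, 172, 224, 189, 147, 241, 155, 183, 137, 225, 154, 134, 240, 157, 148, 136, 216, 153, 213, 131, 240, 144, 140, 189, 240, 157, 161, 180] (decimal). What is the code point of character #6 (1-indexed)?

U+0619

Offset 0: leading byte 0xF2 = 11110010 → 4-byte char #1 = F2 9F BD AC.
Offset 4: leading byte 0xE0 = 11100000 → 3-byte char #2 = E0 BD 93.
Offset 7: leading byte 0xF1 = 11110001 → 4-byte char #3 = F1 9B B7 89.
Offset 11: leading byte 0xE1 = 11100001 → 3-byte char #4 = E1 9A 86.
Offset 14: leading byte 0xF0 = 11110000 → 4-byte char #5 = F0 9D 94 88.
Offset 18: leading byte 0xD8 = 11011000 → 2-byte char #6 = D8 99.
Leading byte 0xD8 = 11011000 matches 110xxxxx → 2-byte sequence.
Byte 1: 0xD8 = 11011000, payload 11000 (5 bits).
Byte 2: 0x99 = 10011001 (10xxxxxx ✓), payload 011001.
Concatenate: 11000011001 = 0x619 (11 bits → U+0619).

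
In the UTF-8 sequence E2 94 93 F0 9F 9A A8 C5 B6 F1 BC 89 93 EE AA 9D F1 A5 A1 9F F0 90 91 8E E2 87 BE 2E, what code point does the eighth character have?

U+21FE

Offset 0: leading byte 0xE2 = 11100010 → 3-byte char #1 = E2 94 93.
Offset 3: leading byte 0xF0 = 11110000 → 4-byte char #2 = F0 9F 9A A8.
Offset 7: leading byte 0xC5 = 11000101 → 2-byte char #3 = C5 B6.
Offset 9: leading byte 0xF1 = 11110001 → 4-byte char #4 = F1 BC 89 93.
Offset 13: leading byte 0xEE = 11101110 → 3-byte char #5 = EE AA 9D.
Offset 16: leading byte 0xF1 = 11110001 → 4-byte char #6 = F1 A5 A1 9F.
Offset 20: leading byte 0xF0 = 11110000 → 4-byte char #7 = F0 90 91 8E.
Offset 24: leading byte 0xE2 = 11100010 → 3-byte char #8 = E2 87 BE.
Leading byte 0xE2 = 11100010 matches 1110xxxx → 3-byte sequence.
Byte 1: 0xE2 = 11100010, payload 0010 (4 bits).
Byte 2: 0x87 = 10000111 (10xxxxxx ✓), payload 000111.
Byte 3: 0xBE = 10111110 (10xxxxxx ✓), payload 111110.
Concatenate: 0010000111111110 = 0x21FE (16 bits → U+21FE).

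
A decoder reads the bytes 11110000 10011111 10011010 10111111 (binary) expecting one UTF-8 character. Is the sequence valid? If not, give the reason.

valid

Leading byte 0xF0 = 11110000 → 4-byte form.
Continuation bytes 0x9F=10011111, 0x9A=10011010, 0xBF=10111111 all match 10xxxxxx.
Decoded value 0x1F6BF is ≥ 0x10000 (shortest form) and not a surrogate.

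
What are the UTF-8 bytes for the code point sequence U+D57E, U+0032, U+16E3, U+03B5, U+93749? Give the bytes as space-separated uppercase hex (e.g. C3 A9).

ED 95 BE 32 E1 9B A3 CE B5 F2 93 9D 89

U+D57E: 3-byte form → ED 95 BE.
U+0032: 1-byte form → 32.
U+16E3: 3-byte form → E1 9B A3.
U+03B5: 2-byte form → CE B5.
U+93749: 4-byte form → F2 93 9D 89.
Concatenated (13 bytes): ED 95 BE 32 E1 9B A3 CE B5 F2 93 9D 89.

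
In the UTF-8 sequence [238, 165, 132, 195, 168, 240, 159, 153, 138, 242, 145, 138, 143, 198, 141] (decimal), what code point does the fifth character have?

Offset 0: leading byte 0xEE = 11101110 → 3-byte char #1 = EE A5 84.
Offset 3: leading byte 0xC3 = 11000011 → 2-byte char #2 = C3 A8.
Offset 5: leading byte 0xF0 = 11110000 → 4-byte char #3 = F0 9F 99 8A.
Offset 9: leading byte 0xF2 = 11110010 → 4-byte char #4 = F2 91 8A 8F.
Offset 13: leading byte 0xC6 = 11000110 → 2-byte char #5 = C6 8D.
Leading byte 0xC6 = 11000110 matches 110xxxxx → 2-byte sequence.
Byte 1: 0xC6 = 11000110, payload 00110 (5 bits).
Byte 2: 0x8D = 10001101 (10xxxxxx ✓), payload 001101.
Concatenate: 00110001101 = 0x18D (11 bits → U+018D).

U+018D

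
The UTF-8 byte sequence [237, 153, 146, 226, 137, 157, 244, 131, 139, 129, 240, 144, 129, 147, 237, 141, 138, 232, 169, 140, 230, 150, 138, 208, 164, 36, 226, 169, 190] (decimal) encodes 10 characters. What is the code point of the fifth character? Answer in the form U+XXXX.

U+D34A

Offset 0: leading byte 0xED = 11101101 → 3-byte char #1 = ED 99 92.
Offset 3: leading byte 0xE2 = 11100010 → 3-byte char #2 = E2 89 9D.
Offset 6: leading byte 0xF4 = 11110100 → 4-byte char #3 = F4 83 8B 81.
Offset 10: leading byte 0xF0 = 11110000 → 4-byte char #4 = F0 90 81 93.
Offset 14: leading byte 0xED = 11101101 → 3-byte char #5 = ED 8D 8A.
Leading byte 0xED = 11101101 matches 1110xxxx → 3-byte sequence.
Byte 1: 0xED = 11101101, payload 1101 (4 bits).
Byte 2: 0x8D = 10001101 (10xxxxxx ✓), payload 001101.
Byte 3: 0x8A = 10001010 (10xxxxxx ✓), payload 001010.
Concatenate: 1101001101001010 = 0xD34A (16 bits → U+D34A).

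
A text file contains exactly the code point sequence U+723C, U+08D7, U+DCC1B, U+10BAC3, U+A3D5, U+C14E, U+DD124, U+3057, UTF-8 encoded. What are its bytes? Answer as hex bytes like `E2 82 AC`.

U+723C: 3-byte form → E7 88 BC.
U+08D7: 3-byte form → E0 A3 97.
U+DCC1B: 4-byte form → F3 9C B0 9B.
U+10BAC3: 4-byte form → F4 8B AB 83.
U+A3D5: 3-byte form → EA 8F 95.
U+C14E: 3-byte form → EC 85 8E.
U+DD124: 4-byte form → F3 9D 84 A4.
U+3057: 3-byte form → E3 81 97.
Concatenated (27 bytes): E7 88 BC E0 A3 97 F3 9C B0 9B F4 8B AB 83 EA 8F 95 EC 85 8E F3 9D 84 A4 E3 81 97.

E7 88 BC E0 A3 97 F3 9C B0 9B F4 8B AB 83 EA 8F 95 EC 85 8E F3 9D 84 A4 E3 81 97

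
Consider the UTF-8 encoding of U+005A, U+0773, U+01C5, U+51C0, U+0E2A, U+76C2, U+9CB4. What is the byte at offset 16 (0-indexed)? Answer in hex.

0xB4

U+005A → 1-byte form 5A at offsets 0–0.
U+0773 → 2-byte form DD B3 at offsets 1–2.
U+01C5 → 2-byte form C7 85 at offsets 3–4.
U+51C0 → 3-byte form E5 87 80 at offsets 5–7.
U+0E2A → 3-byte form E0 B8 AA at offsets 8–10.
U+76C2 → 3-byte form E7 9B 82 at offsets 11–13.
U+9CB4 → 3-byte form E9 B2 B4 at offsets 14–16.
Offset 16 falls in char 7's range; it's byte 3 of E9 B2 B4 = 0xB4.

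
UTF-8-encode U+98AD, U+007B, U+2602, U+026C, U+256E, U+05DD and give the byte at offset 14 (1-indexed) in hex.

1-indexed offset 14 is 0-indexed offset 13.
U+98AD → 3-byte form E9 A2 AD at offsets 0–2.
U+007B → 1-byte form 7B at offsets 3–3.
U+2602 → 3-byte form E2 98 82 at offsets 4–6.
U+026C → 2-byte form C9 AC at offsets 7–8.
U+256E → 3-byte form E2 95 AE at offsets 9–11.
U+05DD → 2-byte form D7 9D at offsets 12–13.
Offset 13 falls in char 6's range; it's byte 2 of D7 9D = 0x9D.

0x9D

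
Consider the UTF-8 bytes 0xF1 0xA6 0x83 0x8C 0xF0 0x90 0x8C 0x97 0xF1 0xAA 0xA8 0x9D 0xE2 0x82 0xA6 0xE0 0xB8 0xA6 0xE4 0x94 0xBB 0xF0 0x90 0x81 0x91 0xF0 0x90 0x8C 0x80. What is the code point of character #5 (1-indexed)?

U+0E26

Offset 0: leading byte 0xF1 = 11110001 → 4-byte char #1 = F1 A6 83 8C.
Offset 4: leading byte 0xF0 = 11110000 → 4-byte char #2 = F0 90 8C 97.
Offset 8: leading byte 0xF1 = 11110001 → 4-byte char #3 = F1 AA A8 9D.
Offset 12: leading byte 0xE2 = 11100010 → 3-byte char #4 = E2 82 A6.
Offset 15: leading byte 0xE0 = 11100000 → 3-byte char #5 = E0 B8 A6.
Leading byte 0xE0 = 11100000 matches 1110xxxx → 3-byte sequence.
Byte 1: 0xE0 = 11100000, payload 0000 (4 bits).
Byte 2: 0xB8 = 10111000 (10xxxxxx ✓), payload 111000.
Byte 3: 0xA6 = 10100110 (10xxxxxx ✓), payload 100110.
Concatenate: 0000111000100110 = 0xE26 (16 bits → U+0E26).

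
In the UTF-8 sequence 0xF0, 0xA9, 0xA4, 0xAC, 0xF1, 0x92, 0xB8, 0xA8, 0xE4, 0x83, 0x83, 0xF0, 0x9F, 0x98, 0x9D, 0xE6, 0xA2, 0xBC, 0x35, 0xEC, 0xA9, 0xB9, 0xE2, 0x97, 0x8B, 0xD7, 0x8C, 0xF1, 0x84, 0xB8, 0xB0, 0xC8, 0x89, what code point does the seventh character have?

U+CA79

Offset 0: leading byte 0xF0 = 11110000 → 4-byte char #1 = F0 A9 A4 AC.
Offset 4: leading byte 0xF1 = 11110001 → 4-byte char #2 = F1 92 B8 A8.
Offset 8: leading byte 0xE4 = 11100100 → 3-byte char #3 = E4 83 83.
Offset 11: leading byte 0xF0 = 11110000 → 4-byte char #4 = F0 9F 98 9D.
Offset 15: leading byte 0xE6 = 11100110 → 3-byte char #5 = E6 A2 BC.
Offset 18: leading byte 0x35 = 00110101 → 1-byte char #6 = 35.
Offset 19: leading byte 0xEC = 11101100 → 3-byte char #7 = EC A9 B9.
Leading byte 0xEC = 11101100 matches 1110xxxx → 3-byte sequence.
Byte 1: 0xEC = 11101100, payload 1100 (4 bits).
Byte 2: 0xA9 = 10101001 (10xxxxxx ✓), payload 101001.
Byte 3: 0xB9 = 10111001 (10xxxxxx ✓), payload 111001.
Concatenate: 1100101001111001 = 0xCA79 (16 bits → U+CA79).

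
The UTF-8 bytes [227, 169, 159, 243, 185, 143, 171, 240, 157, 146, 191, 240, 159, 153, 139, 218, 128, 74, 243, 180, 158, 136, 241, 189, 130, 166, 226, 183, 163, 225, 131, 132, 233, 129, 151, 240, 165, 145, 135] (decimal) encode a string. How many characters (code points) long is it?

12

Byte at offset 0: 0xE3 = 11100011 → 3-byte char (#1). Advance 3.
Byte at offset 3: 0xF3 = 11110011 → 4-byte char (#2). Advance 4.
Byte at offset 7: 0xF0 = 11110000 → 4-byte char (#3). Advance 4.
Byte at offset 11: 0xF0 = 11110000 → 4-byte char (#4). Advance 4.
Byte at offset 15: 0xDA = 11011010 → 2-byte char (#5). Advance 2.
Byte at offset 17: 0x4A = 01001010 → 1-byte char (#6). Advance 1.
Byte at offset 18: 0xF3 = 11110011 → 4-byte char (#7). Advance 4.
Byte at offset 22: 0xF1 = 11110001 → 4-byte char (#8). Advance 4.
Byte at offset 26: 0xE2 = 11100010 → 3-byte char (#9). Advance 3.
Byte at offset 29: 0xE1 = 11100001 → 3-byte char (#10). Advance 3.
Byte at offset 32: 0xE9 = 11101001 → 3-byte char (#11). Advance 3.
Byte at offset 35: 0xF0 = 11110000 → 4-byte char (#12). Advance 4.
Reached end at offset 39 after 12 code points.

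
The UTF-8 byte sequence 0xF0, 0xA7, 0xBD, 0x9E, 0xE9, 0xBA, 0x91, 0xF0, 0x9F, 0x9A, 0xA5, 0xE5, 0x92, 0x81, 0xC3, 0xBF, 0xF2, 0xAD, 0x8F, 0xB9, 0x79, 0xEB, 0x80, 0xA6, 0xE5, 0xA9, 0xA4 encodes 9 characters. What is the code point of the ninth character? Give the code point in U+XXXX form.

U+5A64

Offset 0: leading byte 0xF0 = 11110000 → 4-byte char #1 = F0 A7 BD 9E.
Offset 4: leading byte 0xE9 = 11101001 → 3-byte char #2 = E9 BA 91.
Offset 7: leading byte 0xF0 = 11110000 → 4-byte char #3 = F0 9F 9A A5.
Offset 11: leading byte 0xE5 = 11100101 → 3-byte char #4 = E5 92 81.
Offset 14: leading byte 0xC3 = 11000011 → 2-byte char #5 = C3 BF.
Offset 16: leading byte 0xF2 = 11110010 → 4-byte char #6 = F2 AD 8F B9.
Offset 20: leading byte 0x79 = 01111001 → 1-byte char #7 = 79.
Offset 21: leading byte 0xEB = 11101011 → 3-byte char #8 = EB 80 A6.
Offset 24: leading byte 0xE5 = 11100101 → 3-byte char #9 = E5 A9 A4.
Leading byte 0xE5 = 11100101 matches 1110xxxx → 3-byte sequence.
Byte 1: 0xE5 = 11100101, payload 0101 (4 bits).
Byte 2: 0xA9 = 10101001 (10xxxxxx ✓), payload 101001.
Byte 3: 0xA4 = 10100100 (10xxxxxx ✓), payload 100100.
Concatenate: 0101101001100100 = 0x5A64 (16 bits → U+5A64).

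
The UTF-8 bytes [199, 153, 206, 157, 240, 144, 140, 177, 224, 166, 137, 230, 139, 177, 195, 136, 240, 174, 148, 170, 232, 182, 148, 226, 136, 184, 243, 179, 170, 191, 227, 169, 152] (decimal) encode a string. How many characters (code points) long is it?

Byte at offset 0: 0xC7 = 11000111 → 2-byte char (#1). Advance 2.
Byte at offset 2: 0xCE = 11001110 → 2-byte char (#2). Advance 2.
Byte at offset 4: 0xF0 = 11110000 → 4-byte char (#3). Advance 4.
Byte at offset 8: 0xE0 = 11100000 → 3-byte char (#4). Advance 3.
Byte at offset 11: 0xE6 = 11100110 → 3-byte char (#5). Advance 3.
Byte at offset 14: 0xC3 = 11000011 → 2-byte char (#6). Advance 2.
Byte at offset 16: 0xF0 = 11110000 → 4-byte char (#7). Advance 4.
Byte at offset 20: 0xE8 = 11101000 → 3-byte char (#8). Advance 3.
Byte at offset 23: 0xE2 = 11100010 → 3-byte char (#9). Advance 3.
Byte at offset 26: 0xF3 = 11110011 → 4-byte char (#10). Advance 4.
Byte at offset 30: 0xE3 = 11100011 → 3-byte char (#11). Advance 3.
Reached end at offset 33 after 11 code points.

11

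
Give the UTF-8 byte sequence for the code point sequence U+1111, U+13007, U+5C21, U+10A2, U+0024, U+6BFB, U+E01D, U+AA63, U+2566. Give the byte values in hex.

U+1111: 3-byte form → E1 84 91.
U+13007: 4-byte form → F0 93 80 87.
U+5C21: 3-byte form → E5 B0 A1.
U+10A2: 3-byte form → E1 82 A2.
U+0024: 1-byte form → 24.
U+6BFB: 3-byte form → E6 AF BB.
U+E01D: 3-byte form → EE 80 9D.
U+AA63: 3-byte form → EA A9 A3.
U+2566: 3-byte form → E2 95 A6.
Concatenated (26 bytes): E1 84 91 F0 93 80 87 E5 B0 A1 E1 82 A2 24 E6 AF BB EE 80 9D EA A9 A3 E2 95 A6.

E1 84 91 F0 93 80 87 E5 B0 A1 E1 82 A2 24 E6 AF BB EE 80 9D EA A9 A3 E2 95 A6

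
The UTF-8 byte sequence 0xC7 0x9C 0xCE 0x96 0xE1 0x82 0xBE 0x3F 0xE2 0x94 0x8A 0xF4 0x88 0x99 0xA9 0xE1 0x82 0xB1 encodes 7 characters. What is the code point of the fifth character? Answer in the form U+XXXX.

U+250A

Offset 0: leading byte 0xC7 = 11000111 → 2-byte char #1 = C7 9C.
Offset 2: leading byte 0xCE = 11001110 → 2-byte char #2 = CE 96.
Offset 4: leading byte 0xE1 = 11100001 → 3-byte char #3 = E1 82 BE.
Offset 7: leading byte 0x3F = 00111111 → 1-byte char #4 = 3F.
Offset 8: leading byte 0xE2 = 11100010 → 3-byte char #5 = E2 94 8A.
Leading byte 0xE2 = 11100010 matches 1110xxxx → 3-byte sequence.
Byte 1: 0xE2 = 11100010, payload 0010 (4 bits).
Byte 2: 0x94 = 10010100 (10xxxxxx ✓), payload 010100.
Byte 3: 0x8A = 10001010 (10xxxxxx ✓), payload 001010.
Concatenate: 0010010100001010 = 0x250A (16 bits → U+250A).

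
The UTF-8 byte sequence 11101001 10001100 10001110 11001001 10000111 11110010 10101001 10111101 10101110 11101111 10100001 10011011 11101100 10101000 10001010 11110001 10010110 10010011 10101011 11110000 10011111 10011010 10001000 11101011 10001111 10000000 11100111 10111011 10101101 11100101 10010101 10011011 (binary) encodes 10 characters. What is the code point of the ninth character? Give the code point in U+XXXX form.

U+7EED

Offset 0: leading byte 0xE9 = 11101001 → 3-byte char #1 = E9 8C 8E.
Offset 3: leading byte 0xC9 = 11001001 → 2-byte char #2 = C9 87.
Offset 5: leading byte 0xF2 = 11110010 → 4-byte char #3 = F2 A9 BD AE.
Offset 9: leading byte 0xEF = 11101111 → 3-byte char #4 = EF A1 9B.
Offset 12: leading byte 0xEC = 11101100 → 3-byte char #5 = EC A8 8A.
Offset 15: leading byte 0xF1 = 11110001 → 4-byte char #6 = F1 96 93 AB.
Offset 19: leading byte 0xF0 = 11110000 → 4-byte char #7 = F0 9F 9A 88.
Offset 23: leading byte 0xEB = 11101011 → 3-byte char #8 = EB 8F 80.
Offset 26: leading byte 0xE7 = 11100111 → 3-byte char #9 = E7 BB AD.
Leading byte 0xE7 = 11100111 matches 1110xxxx → 3-byte sequence.
Byte 1: 0xE7 = 11100111, payload 0111 (4 bits).
Byte 2: 0xBB = 10111011 (10xxxxxx ✓), payload 111011.
Byte 3: 0xAD = 10101101 (10xxxxxx ✓), payload 101101.
Concatenate: 0111111011101101 = 0x7EED (16 bits → U+7EED).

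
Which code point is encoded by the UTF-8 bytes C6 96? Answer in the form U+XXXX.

Leading byte 0xC6 = 11000110 matches 110xxxxx → 2-byte sequence.
Byte 1: 0xC6 = 11000110, payload 00110 (5 bits).
Byte 2: 0x96 = 10010110 (10xxxxxx ✓), payload 010110.
Concatenate: 00110010110 = 0x196 (11 bits → U+0196).

U+0196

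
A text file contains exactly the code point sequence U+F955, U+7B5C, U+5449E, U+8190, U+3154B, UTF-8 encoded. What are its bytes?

U+F955: 3-byte form → EF A5 95.
U+7B5C: 3-byte form → E7 AD 9C.
U+5449E: 4-byte form → F1 94 92 9E.
U+8190: 3-byte form → E8 86 90.
U+3154B: 4-byte form → F0 B1 95 8B.
Concatenated (17 bytes): EF A5 95 E7 AD 9C F1 94 92 9E E8 86 90 F0 B1 95 8B.

EF A5 95 E7 AD 9C F1 94 92 9E E8 86 90 F0 B1 95 8B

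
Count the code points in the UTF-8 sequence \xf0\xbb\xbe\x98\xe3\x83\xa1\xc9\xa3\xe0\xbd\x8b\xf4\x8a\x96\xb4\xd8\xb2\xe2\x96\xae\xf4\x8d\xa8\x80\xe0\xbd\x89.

Byte at offset 0: 0xF0 = 11110000 → 4-byte char (#1). Advance 4.
Byte at offset 4: 0xE3 = 11100011 → 3-byte char (#2). Advance 3.
Byte at offset 7: 0xC9 = 11001001 → 2-byte char (#3). Advance 2.
Byte at offset 9: 0xE0 = 11100000 → 3-byte char (#4). Advance 3.
Byte at offset 12: 0xF4 = 11110100 → 4-byte char (#5). Advance 4.
Byte at offset 16: 0xD8 = 11011000 → 2-byte char (#6). Advance 2.
Byte at offset 18: 0xE2 = 11100010 → 3-byte char (#7). Advance 3.
Byte at offset 21: 0xF4 = 11110100 → 4-byte char (#8). Advance 4.
Byte at offset 25: 0xE0 = 11100000 → 3-byte char (#9). Advance 3.
Reached end at offset 28 after 9 code points.

9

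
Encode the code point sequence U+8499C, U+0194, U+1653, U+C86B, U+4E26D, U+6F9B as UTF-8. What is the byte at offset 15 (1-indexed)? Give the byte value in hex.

0x89

1-indexed offset 15 is 0-indexed offset 14.
U+8499C → 4-byte form F2 84 A6 9C at offsets 0–3.
U+0194 → 2-byte form C6 94 at offsets 4–5.
U+1653 → 3-byte form E1 99 93 at offsets 6–8.
U+C86B → 3-byte form EC A1 AB at offsets 9–11.
U+4E26D → 4-byte form F1 8E 89 AD at offsets 12–15.
Offset 14 falls in char 5's range; it's byte 3 of F1 8E 89 AD = 0x89.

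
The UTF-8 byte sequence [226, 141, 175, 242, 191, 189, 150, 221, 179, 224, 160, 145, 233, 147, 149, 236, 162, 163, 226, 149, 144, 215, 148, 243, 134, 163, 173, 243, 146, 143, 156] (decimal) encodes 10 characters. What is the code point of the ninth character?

U+C68ED

Offset 0: leading byte 0xE2 = 11100010 → 3-byte char #1 = E2 8D AF.
Offset 3: leading byte 0xF2 = 11110010 → 4-byte char #2 = F2 BF BD 96.
Offset 7: leading byte 0xDD = 11011101 → 2-byte char #3 = DD B3.
Offset 9: leading byte 0xE0 = 11100000 → 3-byte char #4 = E0 A0 91.
Offset 12: leading byte 0xE9 = 11101001 → 3-byte char #5 = E9 93 95.
Offset 15: leading byte 0xEC = 11101100 → 3-byte char #6 = EC A2 A3.
Offset 18: leading byte 0xE2 = 11100010 → 3-byte char #7 = E2 95 90.
Offset 21: leading byte 0xD7 = 11010111 → 2-byte char #8 = D7 94.
Offset 23: leading byte 0xF3 = 11110011 → 4-byte char #9 = F3 86 A3 AD.
Leading byte 0xF3 = 11110011 matches 11110xxx → 4-byte sequence.
Byte 1: 0xF3 = 11110011, payload 011 (3 bits).
Byte 2: 0x86 = 10000110 (10xxxxxx ✓), payload 000110.
Byte 3: 0xA3 = 10100011 (10xxxxxx ✓), payload 100011.
Byte 4: 0xAD = 10101101 (10xxxxxx ✓), payload 101101.
Concatenate: 011000110100011101101 = 0xC68ED (21 bits → U+C68ED).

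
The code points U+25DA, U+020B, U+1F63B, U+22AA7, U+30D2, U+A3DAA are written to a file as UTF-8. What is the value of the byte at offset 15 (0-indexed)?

U+25DA → 3-byte form E2 97 9A at offsets 0–2.
U+020B → 2-byte form C8 8B at offsets 3–4.
U+1F63B → 4-byte form F0 9F 98 BB at offsets 5–8.
U+22AA7 → 4-byte form F0 A2 AA A7 at offsets 9–12.
U+30D2 → 3-byte form E3 83 92 at offsets 13–15.
Offset 15 falls in char 5's range; it's byte 3 of E3 83 92 = 0x92.

0x92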